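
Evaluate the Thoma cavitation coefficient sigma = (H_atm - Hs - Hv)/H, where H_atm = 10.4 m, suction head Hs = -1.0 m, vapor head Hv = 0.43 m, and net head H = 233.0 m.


sigma = (10.4 - (-1.0) - 0.43) / 233.0 = 0.0471


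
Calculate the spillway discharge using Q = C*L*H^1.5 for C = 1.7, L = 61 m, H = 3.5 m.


Q = 1.7 * 61 * 3.5^1.5 = 679.0173 m^3/s


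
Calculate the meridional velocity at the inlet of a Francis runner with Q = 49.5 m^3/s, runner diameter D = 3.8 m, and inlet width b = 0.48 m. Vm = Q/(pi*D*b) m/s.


Vm = 49.5 / (pi * 3.8 * 0.48) = 8.6383 m/s


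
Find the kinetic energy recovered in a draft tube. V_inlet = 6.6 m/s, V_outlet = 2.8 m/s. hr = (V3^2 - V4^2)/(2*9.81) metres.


hr = (6.6^2 - 2.8^2) / (2*9.81) = 1.8206 m


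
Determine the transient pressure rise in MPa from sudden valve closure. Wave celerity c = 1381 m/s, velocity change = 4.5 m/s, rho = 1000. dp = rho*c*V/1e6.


dp = 1000 * 1381 * 4.5 / 1e6 = 6.2145 MPa


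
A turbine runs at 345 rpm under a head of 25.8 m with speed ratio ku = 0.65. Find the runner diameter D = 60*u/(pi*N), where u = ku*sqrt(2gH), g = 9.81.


u = 0.65 * sqrt(2*9.81*25.8) = 14.6242 m/s
D = 60 * 14.6242 / (pi * 345) = 0.8096 m


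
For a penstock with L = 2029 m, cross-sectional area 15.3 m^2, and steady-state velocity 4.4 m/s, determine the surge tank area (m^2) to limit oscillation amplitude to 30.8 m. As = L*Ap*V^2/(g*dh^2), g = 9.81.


As = 2029 * 15.3 * 4.4^2 / (9.81 * 30.8^2) = 64.5815 m^2


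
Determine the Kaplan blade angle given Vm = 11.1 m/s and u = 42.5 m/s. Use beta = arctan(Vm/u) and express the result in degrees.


beta = arctan(11.1 / 42.5) = 14.6373 degrees


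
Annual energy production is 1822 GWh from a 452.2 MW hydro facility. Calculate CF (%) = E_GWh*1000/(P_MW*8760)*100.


CF = 1822 * 1000 / (452.2 * 8760) * 100 = 45.9953 %


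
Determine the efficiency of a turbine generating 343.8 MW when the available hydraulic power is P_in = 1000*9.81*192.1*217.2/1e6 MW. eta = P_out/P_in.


P_in = 1000 * 9.81 * 192.1 * 217.2 / 1e6 = 409.3136 MW
eta = 343.8 / 409.3136 = 0.8399


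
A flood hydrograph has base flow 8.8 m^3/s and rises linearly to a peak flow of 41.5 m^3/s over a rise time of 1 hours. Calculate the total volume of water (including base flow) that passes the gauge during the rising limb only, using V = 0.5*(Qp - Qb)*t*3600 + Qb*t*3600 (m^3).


V = 0.5*(41.5 - 8.8)*1*3600 + 8.8*1*3600 = 90540.0000 m^3


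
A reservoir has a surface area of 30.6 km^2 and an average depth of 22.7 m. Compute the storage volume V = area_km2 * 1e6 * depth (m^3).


V = 30.6 * 1e6 * 22.7 = 6.9462e+08 m^3


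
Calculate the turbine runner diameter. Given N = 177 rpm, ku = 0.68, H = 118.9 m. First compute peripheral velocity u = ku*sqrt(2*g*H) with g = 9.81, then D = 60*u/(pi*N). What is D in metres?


u = 0.68 * sqrt(2*9.81*118.9) = 32.8435 m/s
D = 60 * 32.8435 / (pi * 177) = 3.5439 m


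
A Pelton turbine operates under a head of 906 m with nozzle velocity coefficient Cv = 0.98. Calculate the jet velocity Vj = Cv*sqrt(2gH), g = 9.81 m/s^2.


Vj = 0.98 * sqrt(2*9.81*906) = 130.6591 m/s


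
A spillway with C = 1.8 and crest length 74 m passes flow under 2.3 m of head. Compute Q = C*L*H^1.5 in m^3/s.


Q = 1.8 * 74 * 2.3^1.5 = 464.6179 m^3/s


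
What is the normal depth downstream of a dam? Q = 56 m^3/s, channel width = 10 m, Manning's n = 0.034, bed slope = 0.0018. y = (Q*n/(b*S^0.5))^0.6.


y = (56 * 0.034 / (10 * 0.0018^0.5))^0.6 = 2.4616 m


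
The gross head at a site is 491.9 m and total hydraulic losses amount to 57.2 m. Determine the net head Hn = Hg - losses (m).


Hn = 491.9 - 57.2 = 434.7000 m


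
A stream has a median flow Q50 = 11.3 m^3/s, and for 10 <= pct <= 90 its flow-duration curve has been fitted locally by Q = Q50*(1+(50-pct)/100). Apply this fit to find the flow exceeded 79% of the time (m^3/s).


Q = 11.3 * (1 + (50 - 79)/100) = 8.0230 m^3/s


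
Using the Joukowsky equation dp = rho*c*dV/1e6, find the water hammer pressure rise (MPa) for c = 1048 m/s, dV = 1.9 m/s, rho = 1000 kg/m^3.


dp = 1000 * 1048 * 1.9 / 1e6 = 1.9912 MPa


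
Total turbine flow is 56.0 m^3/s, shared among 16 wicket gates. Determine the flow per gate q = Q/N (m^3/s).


q = 56.0 / 16 = 3.5000 m^3/s


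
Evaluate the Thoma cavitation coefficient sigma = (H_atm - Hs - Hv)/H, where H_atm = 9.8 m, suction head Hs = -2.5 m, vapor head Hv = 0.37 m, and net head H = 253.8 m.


sigma = (9.8 - (-2.5) - 0.37) / 253.8 = 0.0470


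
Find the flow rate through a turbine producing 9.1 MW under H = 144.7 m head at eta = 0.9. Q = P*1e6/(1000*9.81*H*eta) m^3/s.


Q = 9.1 * 1e6 / (1000 * 9.81 * 144.7 * 0.9) = 7.1230 m^3/s


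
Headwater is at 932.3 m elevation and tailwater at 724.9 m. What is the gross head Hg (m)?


Hg = 932.3 - 724.9 = 207.4000 m


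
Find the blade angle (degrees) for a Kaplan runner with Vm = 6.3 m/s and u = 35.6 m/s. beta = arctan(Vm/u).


beta = arctan(6.3 / 35.6) = 10.0355 degrees


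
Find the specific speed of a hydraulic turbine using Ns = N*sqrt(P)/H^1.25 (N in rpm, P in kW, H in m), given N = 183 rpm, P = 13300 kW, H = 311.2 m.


Ns = 183 * 13300^0.5 / 311.2^1.25 = 16.1465


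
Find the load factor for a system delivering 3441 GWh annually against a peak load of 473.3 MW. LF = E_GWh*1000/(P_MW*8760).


LF = 3441 * 1000 / (473.3 * 8760) = 0.8299


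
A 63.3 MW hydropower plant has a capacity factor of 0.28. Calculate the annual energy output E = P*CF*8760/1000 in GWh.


E = 63.3 * 0.28 * 8760 / 1000 = 155.2622 GWh


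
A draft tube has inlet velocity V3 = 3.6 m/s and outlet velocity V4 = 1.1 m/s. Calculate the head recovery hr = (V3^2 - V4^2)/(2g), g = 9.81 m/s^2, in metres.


hr = (3.6^2 - 1.1^2) / (2*9.81) = 0.5989 m


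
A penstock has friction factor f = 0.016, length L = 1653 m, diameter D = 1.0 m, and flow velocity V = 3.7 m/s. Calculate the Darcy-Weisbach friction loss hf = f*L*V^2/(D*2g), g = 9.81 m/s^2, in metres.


hf = 0.016 * 1653 * 3.7^2 / (1.0 * 2 * 9.81) = 18.4543 m


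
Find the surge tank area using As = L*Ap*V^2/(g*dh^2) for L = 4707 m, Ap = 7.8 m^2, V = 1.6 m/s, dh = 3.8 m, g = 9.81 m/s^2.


As = 4707 * 7.8 * 1.6^2 / (9.81 * 3.8^2) = 663.5025 m^2


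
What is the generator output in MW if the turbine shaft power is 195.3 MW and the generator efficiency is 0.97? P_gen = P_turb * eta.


P_gen = 195.3 * 0.97 = 189.4410 MW


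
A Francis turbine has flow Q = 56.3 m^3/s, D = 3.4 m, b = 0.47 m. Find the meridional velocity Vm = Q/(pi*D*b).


Vm = 56.3 / (pi * 3.4 * 0.47) = 11.2145 m/s


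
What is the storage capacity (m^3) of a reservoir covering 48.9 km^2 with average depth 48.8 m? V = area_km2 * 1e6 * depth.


V = 48.9 * 1e6 * 48.8 = 2.3863e+09 m^3


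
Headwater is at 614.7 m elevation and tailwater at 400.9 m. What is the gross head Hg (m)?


Hg = 614.7 - 400.9 = 213.8000 m


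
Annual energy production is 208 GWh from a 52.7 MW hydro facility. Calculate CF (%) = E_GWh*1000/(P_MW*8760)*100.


CF = 208 * 1000 / (52.7 * 8760) * 100 = 45.0556 %


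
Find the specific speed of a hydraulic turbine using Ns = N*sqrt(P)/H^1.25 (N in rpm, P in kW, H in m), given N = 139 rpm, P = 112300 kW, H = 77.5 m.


Ns = 139 * 112300^0.5 / 77.5^1.25 = 202.5711


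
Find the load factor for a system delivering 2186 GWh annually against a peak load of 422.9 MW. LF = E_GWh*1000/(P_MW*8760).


LF = 2186 * 1000 / (422.9 * 8760) = 0.5901


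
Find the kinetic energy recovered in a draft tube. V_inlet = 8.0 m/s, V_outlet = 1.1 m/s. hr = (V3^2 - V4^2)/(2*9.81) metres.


hr = (8.0^2 - 1.1^2) / (2*9.81) = 3.2003 m


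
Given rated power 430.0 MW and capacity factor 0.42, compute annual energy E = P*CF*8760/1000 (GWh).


E = 430.0 * 0.42 * 8760 / 1000 = 1582.0560 GWh


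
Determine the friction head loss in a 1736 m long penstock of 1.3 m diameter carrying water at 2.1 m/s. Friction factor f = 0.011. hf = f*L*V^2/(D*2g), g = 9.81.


hf = 0.011 * 1736 * 2.1^2 / (1.3 * 2 * 9.81) = 3.3017 m


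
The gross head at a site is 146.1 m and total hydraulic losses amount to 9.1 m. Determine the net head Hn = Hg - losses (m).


Hn = 146.1 - 9.1 = 137.0000 m


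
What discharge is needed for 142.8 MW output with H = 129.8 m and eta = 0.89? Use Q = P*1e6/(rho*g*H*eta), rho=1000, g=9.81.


Q = 142.8 * 1e6 / (1000 * 9.81 * 129.8 * 0.89) = 126.0070 m^3/s


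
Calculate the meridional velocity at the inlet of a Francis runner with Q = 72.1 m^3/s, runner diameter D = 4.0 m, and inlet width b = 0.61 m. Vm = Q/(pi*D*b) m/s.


Vm = 72.1 / (pi * 4.0 * 0.61) = 9.4058 m/s


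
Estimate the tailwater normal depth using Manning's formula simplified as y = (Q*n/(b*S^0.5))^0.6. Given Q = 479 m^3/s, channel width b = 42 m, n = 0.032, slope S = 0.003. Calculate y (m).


y = (479 * 0.032 / (42 * 0.003^0.5))^0.6 = 3.1204 m


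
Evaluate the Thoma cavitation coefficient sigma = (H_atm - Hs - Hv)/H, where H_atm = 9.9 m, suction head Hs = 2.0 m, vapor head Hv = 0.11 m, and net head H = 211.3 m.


sigma = (9.9 - 2.0 - 0.11) / 211.3 = 0.0369


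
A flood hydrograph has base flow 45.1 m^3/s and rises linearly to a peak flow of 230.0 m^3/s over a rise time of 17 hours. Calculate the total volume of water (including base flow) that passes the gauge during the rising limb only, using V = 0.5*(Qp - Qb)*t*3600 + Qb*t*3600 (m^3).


V = 0.5*(230.0 - 45.1)*17*3600 + 45.1*17*3600 = 8.4181e+06 m^3


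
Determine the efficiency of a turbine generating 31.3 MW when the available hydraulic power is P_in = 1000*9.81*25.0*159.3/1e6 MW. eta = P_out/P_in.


P_in = 1000 * 9.81 * 25.0 * 159.3 / 1e6 = 39.0683 MW
eta = 31.3 / 39.0683 = 0.8012


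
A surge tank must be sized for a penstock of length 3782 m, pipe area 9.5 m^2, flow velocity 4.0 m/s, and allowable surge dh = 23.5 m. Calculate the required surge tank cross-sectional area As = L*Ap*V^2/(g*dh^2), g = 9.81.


As = 3782 * 9.5 * 4.0^2 / (9.81 * 23.5^2) = 106.1110 m^2


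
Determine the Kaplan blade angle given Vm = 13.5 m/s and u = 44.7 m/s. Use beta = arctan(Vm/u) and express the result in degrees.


beta = arctan(13.5 / 44.7) = 16.8050 degrees


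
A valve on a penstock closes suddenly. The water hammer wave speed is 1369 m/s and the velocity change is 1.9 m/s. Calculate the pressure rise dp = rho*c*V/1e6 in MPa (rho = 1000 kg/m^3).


dp = 1000 * 1369 * 1.9 / 1e6 = 2.6011 MPa


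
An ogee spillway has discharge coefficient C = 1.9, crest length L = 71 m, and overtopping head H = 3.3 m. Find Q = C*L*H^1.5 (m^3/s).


Q = 1.9 * 71 * 3.3^1.5 = 808.6915 m^3/s


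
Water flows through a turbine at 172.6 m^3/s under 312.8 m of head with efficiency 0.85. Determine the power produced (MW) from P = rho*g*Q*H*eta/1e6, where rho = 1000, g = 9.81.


P = 1000 * 9.81 * 172.6 * 312.8 * 0.85 / 1e6 = 450.1896 MW


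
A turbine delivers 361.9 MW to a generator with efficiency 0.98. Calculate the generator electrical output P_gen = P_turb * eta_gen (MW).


P_gen = 361.9 * 0.98 = 354.6620 MW


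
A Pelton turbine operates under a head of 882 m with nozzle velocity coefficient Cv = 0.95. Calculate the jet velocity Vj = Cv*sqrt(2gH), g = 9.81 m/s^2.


Vj = 0.95 * sqrt(2*9.81*882) = 124.9705 m/s


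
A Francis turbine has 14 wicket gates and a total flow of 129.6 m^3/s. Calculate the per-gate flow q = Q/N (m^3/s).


q = 129.6 / 14 = 9.2571 m^3/s


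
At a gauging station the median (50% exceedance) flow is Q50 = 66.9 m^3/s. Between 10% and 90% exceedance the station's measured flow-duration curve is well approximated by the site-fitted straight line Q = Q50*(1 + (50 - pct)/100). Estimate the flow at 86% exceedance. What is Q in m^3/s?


Q = 66.9 * (1 + (50 - 86)/100) = 42.8160 m^3/s


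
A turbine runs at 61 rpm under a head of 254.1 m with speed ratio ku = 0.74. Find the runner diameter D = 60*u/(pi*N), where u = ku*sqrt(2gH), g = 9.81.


u = 0.74 * sqrt(2*9.81*254.1) = 52.2497 m/s
D = 60 * 52.2497 / (pi * 61) = 16.3589 m


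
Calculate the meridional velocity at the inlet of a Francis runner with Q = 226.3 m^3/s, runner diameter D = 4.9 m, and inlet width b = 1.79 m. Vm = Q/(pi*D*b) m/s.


Vm = 226.3 / (pi * 4.9 * 1.79) = 8.2127 m/s


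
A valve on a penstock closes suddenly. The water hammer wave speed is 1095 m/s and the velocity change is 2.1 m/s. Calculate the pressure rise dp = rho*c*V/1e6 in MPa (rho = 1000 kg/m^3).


dp = 1000 * 1095 * 2.1 / 1e6 = 2.2995 MPa


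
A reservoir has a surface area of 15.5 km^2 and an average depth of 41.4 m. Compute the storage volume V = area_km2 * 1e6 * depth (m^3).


V = 15.5 * 1e6 * 41.4 = 6.4170e+08 m^3


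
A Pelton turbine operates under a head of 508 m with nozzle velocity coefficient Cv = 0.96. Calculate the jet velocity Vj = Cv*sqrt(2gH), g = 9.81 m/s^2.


Vj = 0.96 * sqrt(2*9.81*508) = 95.8413 m/s


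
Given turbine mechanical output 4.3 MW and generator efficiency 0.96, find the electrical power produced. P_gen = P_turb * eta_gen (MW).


P_gen = 4.3 * 0.96 = 4.1280 MW


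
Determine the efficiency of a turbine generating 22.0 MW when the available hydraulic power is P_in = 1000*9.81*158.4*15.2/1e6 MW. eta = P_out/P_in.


P_in = 1000 * 9.81 * 158.4 * 15.2 / 1e6 = 23.6193 MW
eta = 22.0 / 23.6193 = 0.9314


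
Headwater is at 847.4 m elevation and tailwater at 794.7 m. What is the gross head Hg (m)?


Hg = 847.4 - 794.7 = 52.7000 m


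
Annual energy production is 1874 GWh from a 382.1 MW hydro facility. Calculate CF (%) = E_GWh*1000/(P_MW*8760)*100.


CF = 1874 * 1000 / (382.1 * 8760) * 100 = 55.9872 %


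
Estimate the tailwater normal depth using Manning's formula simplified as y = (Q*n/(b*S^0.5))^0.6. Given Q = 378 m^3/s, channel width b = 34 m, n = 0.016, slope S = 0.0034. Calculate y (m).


y = (378 * 0.016 / (34 * 0.0034^0.5))^0.6 = 1.9527 m


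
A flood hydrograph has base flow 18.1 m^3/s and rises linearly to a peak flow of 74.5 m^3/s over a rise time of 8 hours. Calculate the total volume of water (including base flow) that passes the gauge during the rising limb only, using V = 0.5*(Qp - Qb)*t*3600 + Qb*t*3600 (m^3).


V = 0.5*(74.5 - 18.1)*8*3600 + 18.1*8*3600 = 1.3334e+06 m^3


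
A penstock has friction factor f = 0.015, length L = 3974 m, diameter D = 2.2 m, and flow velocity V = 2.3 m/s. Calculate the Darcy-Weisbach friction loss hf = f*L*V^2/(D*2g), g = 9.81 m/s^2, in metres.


hf = 0.015 * 3974 * 2.3^2 / (2.2 * 2 * 9.81) = 7.3056 m


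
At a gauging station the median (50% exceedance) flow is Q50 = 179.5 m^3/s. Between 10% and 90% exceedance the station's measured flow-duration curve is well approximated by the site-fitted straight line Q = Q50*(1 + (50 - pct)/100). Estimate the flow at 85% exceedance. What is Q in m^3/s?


Q = 179.5 * (1 + (50 - 85)/100) = 116.6750 m^3/s


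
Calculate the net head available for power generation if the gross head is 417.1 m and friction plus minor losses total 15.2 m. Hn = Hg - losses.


Hn = 417.1 - 15.2 = 401.9000 m


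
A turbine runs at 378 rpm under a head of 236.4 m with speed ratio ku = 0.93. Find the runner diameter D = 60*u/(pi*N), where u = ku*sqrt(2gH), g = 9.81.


u = 0.93 * sqrt(2*9.81*236.4) = 63.3368 m/s
D = 60 * 63.3368 / (pi * 378) = 3.2001 m


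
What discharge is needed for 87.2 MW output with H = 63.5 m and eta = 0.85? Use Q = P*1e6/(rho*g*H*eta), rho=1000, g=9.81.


Q = 87.2 * 1e6 / (1000 * 9.81 * 63.5 * 0.85) = 164.6853 m^3/s


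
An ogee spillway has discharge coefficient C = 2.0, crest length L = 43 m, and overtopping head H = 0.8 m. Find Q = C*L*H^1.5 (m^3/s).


Q = 2.0 * 43 * 0.8^1.5 = 61.5366 m^3/s


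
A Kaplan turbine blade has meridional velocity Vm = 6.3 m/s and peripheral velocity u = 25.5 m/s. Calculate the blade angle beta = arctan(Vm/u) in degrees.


beta = arctan(6.3 / 25.5) = 13.8775 degrees


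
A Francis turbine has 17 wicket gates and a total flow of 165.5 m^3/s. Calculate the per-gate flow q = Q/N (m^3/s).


q = 165.5 / 17 = 9.7353 m^3/s


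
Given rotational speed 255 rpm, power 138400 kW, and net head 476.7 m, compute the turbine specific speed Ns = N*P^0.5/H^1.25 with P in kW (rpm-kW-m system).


Ns = 255 * 138400^0.5 / 476.7^1.25 = 42.5894


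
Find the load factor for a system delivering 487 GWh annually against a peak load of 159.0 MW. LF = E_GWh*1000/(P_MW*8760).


LF = 487 * 1000 / (159.0 * 8760) = 0.3496


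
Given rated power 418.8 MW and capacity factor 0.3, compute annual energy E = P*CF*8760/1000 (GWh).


E = 418.8 * 0.3 * 8760 / 1000 = 1100.6064 GWh


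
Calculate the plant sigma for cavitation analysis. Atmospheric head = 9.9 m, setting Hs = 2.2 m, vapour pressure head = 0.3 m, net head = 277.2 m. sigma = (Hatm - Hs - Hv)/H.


sigma = (9.9 - 2.2 - 0.3) / 277.2 = 0.0267


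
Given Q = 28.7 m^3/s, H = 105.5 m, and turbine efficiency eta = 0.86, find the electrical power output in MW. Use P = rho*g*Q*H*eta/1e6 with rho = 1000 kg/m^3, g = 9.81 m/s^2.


P = 1000 * 9.81 * 28.7 * 105.5 * 0.86 / 1e6 = 25.5448 MW


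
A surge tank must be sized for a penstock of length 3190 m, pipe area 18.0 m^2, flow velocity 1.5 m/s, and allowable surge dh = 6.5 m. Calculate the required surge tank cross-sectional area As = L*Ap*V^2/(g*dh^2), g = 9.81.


As = 3190 * 18.0 * 1.5^2 / (9.81 * 6.5^2) = 311.7095 m^2


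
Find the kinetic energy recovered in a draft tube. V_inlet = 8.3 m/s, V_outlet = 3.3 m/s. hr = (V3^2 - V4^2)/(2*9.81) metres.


hr = (8.3^2 - 3.3^2) / (2*9.81) = 2.9562 m


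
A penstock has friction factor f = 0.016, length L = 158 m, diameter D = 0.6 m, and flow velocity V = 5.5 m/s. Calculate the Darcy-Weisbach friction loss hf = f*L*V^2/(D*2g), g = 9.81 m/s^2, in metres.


hf = 0.016 * 158 * 5.5^2 / (0.6 * 2 * 9.81) = 6.4961 m


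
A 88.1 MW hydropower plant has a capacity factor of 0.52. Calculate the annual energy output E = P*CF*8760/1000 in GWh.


E = 88.1 * 0.52 * 8760 / 1000 = 401.3131 GWh


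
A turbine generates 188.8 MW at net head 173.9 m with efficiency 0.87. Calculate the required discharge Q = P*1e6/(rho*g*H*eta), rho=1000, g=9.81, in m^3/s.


Q = 188.8 * 1e6 / (1000 * 9.81 * 173.9 * 0.87) = 127.2079 m^3/s


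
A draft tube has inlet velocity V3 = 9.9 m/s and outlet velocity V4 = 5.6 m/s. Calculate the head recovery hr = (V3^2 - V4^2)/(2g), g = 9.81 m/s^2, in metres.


hr = (9.9^2 - 5.6^2) / (2*9.81) = 3.3970 m


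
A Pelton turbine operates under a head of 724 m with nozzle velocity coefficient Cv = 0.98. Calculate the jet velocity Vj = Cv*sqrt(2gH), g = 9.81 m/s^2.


Vj = 0.98 * sqrt(2*9.81*724) = 116.8005 m/s


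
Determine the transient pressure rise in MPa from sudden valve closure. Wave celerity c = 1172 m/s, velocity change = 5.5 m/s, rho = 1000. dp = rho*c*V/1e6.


dp = 1000 * 1172 * 5.5 / 1e6 = 6.4460 MPa


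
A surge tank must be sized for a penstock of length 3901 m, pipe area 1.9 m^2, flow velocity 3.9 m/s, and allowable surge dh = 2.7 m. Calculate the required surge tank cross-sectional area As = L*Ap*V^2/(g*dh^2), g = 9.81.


As = 3901 * 1.9 * 3.9^2 / (9.81 * 2.7^2) = 1576.3848 m^2


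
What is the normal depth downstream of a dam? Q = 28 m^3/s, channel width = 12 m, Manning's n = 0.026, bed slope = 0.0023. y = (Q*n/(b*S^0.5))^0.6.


y = (28 * 0.026 / (12 * 0.0023^0.5))^0.6 = 1.1515 m


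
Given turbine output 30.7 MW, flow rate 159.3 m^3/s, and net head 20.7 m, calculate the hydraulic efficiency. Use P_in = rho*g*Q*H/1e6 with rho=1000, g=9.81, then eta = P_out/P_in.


P_in = 1000 * 9.81 * 159.3 * 20.7 / 1e6 = 32.3486 MW
eta = 30.7 / 32.3486 = 0.9490


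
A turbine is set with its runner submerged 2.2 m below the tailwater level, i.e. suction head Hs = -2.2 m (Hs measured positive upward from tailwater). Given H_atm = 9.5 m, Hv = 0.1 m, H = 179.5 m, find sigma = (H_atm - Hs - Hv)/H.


sigma = (9.5 - (-2.2) - 0.1) / 179.5 = 0.0646


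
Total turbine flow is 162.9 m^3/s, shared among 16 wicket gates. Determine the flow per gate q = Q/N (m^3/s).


q = 162.9 / 16 = 10.1813 m^3/s


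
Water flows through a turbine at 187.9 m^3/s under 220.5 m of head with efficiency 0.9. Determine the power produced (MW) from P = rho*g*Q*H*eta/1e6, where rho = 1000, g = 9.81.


P = 1000 * 9.81 * 187.9 * 220.5 * 0.9 / 1e6 = 365.8027 MW


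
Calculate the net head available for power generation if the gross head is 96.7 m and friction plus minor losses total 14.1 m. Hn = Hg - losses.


Hn = 96.7 - 14.1 = 82.6000 m


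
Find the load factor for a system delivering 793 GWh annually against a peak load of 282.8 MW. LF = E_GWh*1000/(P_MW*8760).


LF = 793 * 1000 / (282.8 * 8760) = 0.3201


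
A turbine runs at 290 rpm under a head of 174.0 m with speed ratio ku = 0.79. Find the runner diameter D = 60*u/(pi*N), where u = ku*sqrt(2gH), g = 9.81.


u = 0.79 * sqrt(2*9.81*174.0) = 46.1585 m/s
D = 60 * 46.1585 / (pi * 290) = 3.0399 m


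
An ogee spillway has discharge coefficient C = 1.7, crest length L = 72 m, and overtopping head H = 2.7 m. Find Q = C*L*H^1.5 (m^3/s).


Q = 1.7 * 72 * 2.7^1.5 = 543.0341 m^3/s


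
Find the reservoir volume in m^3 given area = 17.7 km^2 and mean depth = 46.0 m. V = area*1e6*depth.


V = 17.7 * 1e6 * 46.0 = 8.1420e+08 m^3


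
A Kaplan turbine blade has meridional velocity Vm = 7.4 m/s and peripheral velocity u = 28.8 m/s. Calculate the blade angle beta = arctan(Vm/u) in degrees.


beta = arctan(7.4 / 28.8) = 14.4101 degrees


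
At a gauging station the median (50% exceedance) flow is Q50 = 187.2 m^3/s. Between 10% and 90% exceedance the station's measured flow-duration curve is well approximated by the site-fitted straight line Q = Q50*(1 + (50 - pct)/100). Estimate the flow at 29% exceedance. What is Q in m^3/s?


Q = 187.2 * (1 + (50 - 29)/100) = 226.5120 m^3/s


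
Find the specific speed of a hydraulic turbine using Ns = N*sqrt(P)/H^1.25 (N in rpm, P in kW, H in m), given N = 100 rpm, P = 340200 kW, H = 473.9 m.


Ns = 100 * 340200^0.5 / 473.9^1.25 = 26.3790


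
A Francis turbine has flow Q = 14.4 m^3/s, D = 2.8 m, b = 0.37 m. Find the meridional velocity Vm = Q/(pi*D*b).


Vm = 14.4 / (pi * 2.8 * 0.37) = 4.4244 m/s


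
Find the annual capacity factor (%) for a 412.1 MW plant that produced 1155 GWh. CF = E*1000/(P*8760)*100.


CF = 1155 * 1000 / (412.1 * 8760) * 100 = 31.9945 %


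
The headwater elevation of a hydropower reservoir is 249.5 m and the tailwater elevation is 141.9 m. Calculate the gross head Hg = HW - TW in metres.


Hg = 249.5 - 141.9 = 107.6000 m


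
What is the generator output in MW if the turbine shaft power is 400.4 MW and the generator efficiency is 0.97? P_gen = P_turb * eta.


P_gen = 400.4 * 0.97 = 388.3880 MW


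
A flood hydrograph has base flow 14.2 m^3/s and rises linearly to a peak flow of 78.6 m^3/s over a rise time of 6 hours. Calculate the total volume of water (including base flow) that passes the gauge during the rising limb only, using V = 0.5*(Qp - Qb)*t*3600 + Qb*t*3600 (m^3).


V = 0.5*(78.6 - 14.2)*6*3600 + 14.2*6*3600 = 1.0022e+06 m^3


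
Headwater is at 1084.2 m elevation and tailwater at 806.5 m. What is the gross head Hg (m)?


Hg = 1084.2 - 806.5 = 277.7000 m


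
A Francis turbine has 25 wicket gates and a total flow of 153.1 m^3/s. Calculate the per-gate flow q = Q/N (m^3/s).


q = 153.1 / 25 = 6.1240 m^3/s


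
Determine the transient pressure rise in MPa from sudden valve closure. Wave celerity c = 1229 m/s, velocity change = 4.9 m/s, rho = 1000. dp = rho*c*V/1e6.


dp = 1000 * 1229 * 4.9 / 1e6 = 6.0221 MPa


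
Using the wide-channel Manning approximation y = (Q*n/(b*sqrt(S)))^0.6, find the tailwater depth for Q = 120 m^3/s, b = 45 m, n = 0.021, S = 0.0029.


y = (120 * 0.021 / (45 * 0.0029^0.5))^0.6 = 1.0237 m


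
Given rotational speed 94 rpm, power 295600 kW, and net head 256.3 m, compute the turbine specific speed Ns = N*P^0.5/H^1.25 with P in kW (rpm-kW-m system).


Ns = 94 * 295600^0.5 / 256.3^1.25 = 49.8361


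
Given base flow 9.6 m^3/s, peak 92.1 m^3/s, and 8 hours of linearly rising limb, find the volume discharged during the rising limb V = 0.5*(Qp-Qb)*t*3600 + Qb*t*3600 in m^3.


V = 0.5*(92.1 - 9.6)*8*3600 + 9.6*8*3600 = 1.4645e+06 m^3


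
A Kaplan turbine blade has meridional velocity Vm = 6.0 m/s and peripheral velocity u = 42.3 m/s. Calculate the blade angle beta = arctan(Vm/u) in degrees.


beta = arctan(6.0 / 42.3) = 8.0732 degrees


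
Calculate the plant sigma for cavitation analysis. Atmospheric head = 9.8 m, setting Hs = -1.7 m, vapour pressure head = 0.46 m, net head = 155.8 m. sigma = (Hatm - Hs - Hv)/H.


sigma = (9.8 - (-1.7) - 0.46) / 155.8 = 0.0709


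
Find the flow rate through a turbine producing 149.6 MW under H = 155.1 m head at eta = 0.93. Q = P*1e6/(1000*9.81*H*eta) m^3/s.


Q = 149.6 * 1e6 / (1000 * 9.81 * 155.1 * 0.93) = 105.7226 m^3/s


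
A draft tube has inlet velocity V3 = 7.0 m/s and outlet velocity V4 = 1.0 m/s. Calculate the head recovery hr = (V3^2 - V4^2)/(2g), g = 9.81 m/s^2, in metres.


hr = (7.0^2 - 1.0^2) / (2*9.81) = 2.4465 m


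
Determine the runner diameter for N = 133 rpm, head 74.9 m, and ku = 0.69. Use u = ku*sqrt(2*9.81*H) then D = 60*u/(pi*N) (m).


u = 0.69 * sqrt(2*9.81*74.9) = 26.4508 m/s
D = 60 * 26.4508 / (pi * 133) = 3.7983 m


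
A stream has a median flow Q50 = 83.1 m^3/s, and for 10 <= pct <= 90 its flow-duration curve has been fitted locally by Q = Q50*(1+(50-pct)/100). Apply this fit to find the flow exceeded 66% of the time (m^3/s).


Q = 83.1 * (1 + (50 - 66)/100) = 69.8040 m^3/s


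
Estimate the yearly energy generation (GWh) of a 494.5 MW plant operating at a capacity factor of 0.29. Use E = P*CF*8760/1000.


E = 494.5 * 0.29 * 8760 / 1000 = 1256.2278 GWh


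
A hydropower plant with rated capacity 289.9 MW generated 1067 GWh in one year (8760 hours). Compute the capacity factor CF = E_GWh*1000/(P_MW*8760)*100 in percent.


CF = 1067 * 1000 / (289.9 * 8760) * 100 = 42.0157 %


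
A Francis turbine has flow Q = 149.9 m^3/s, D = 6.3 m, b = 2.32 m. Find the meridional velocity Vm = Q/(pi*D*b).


Vm = 149.9 / (pi * 6.3 * 2.32) = 3.2645 m/s


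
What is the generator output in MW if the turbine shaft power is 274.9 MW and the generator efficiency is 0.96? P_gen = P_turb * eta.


P_gen = 274.9 * 0.96 = 263.9040 MW


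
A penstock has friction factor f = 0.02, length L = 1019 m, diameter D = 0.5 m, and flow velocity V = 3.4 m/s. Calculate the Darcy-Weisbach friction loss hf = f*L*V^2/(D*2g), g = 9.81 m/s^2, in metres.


hf = 0.02 * 1019 * 3.4^2 / (0.5 * 2 * 9.81) = 24.0156 m


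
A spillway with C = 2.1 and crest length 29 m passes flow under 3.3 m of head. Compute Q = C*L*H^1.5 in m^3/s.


Q = 2.1 * 29 * 3.3^1.5 = 365.0801 m^3/s


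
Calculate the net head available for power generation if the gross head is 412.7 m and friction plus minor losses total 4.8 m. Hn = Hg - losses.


Hn = 412.7 - 4.8 = 407.9000 m


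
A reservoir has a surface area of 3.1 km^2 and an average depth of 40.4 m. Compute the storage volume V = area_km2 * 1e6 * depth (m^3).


V = 3.1 * 1e6 * 40.4 = 1.2524e+08 m^3


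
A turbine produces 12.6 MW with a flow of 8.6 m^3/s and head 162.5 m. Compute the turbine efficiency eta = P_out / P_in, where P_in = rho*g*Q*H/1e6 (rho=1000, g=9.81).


P_in = 1000 * 9.81 * 8.6 * 162.5 / 1e6 = 13.7095 MW
eta = 12.6 / 13.7095 = 0.9191


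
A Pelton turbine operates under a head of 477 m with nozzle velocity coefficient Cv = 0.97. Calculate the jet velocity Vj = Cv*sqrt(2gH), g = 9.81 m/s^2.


Vj = 0.97 * sqrt(2*9.81*477) = 93.8384 m/s


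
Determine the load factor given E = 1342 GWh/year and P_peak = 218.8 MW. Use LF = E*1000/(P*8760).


LF = 1342 * 1000 / (218.8 * 8760) = 0.7002


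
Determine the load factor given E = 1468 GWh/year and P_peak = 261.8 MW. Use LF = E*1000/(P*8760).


LF = 1468 * 1000 / (261.8 * 8760) = 0.6401


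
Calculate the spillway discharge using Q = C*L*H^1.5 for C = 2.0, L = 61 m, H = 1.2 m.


Q = 2.0 * 61 * 1.2^1.5 = 160.3732 m^3/s


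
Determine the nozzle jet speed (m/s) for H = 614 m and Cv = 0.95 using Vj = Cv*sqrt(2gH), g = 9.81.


Vj = 0.95 * sqrt(2*9.81*614) = 104.2695 m/s


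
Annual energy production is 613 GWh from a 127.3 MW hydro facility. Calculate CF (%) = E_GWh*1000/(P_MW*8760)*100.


CF = 613 * 1000 / (127.3 * 8760) * 100 = 54.9703 %


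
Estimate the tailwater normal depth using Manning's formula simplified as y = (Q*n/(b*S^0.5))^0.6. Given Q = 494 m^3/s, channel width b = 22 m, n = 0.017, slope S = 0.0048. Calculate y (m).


y = (494 * 0.017 / (22 * 0.0048^0.5))^0.6 = 2.7841 m


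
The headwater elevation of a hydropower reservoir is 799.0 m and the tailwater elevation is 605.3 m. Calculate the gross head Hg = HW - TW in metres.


Hg = 799.0 - 605.3 = 193.7000 m


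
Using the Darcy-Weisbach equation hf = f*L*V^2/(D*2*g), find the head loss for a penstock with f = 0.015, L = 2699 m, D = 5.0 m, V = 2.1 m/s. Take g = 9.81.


hf = 0.015 * 2699 * 2.1^2 / (5.0 * 2 * 9.81) = 1.8200 m


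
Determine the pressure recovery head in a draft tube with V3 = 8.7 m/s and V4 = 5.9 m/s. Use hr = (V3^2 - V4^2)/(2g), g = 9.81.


hr = (8.7^2 - 5.9^2) / (2*9.81) = 2.0836 m


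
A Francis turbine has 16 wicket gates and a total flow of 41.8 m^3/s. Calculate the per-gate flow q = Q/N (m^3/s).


q = 41.8 / 16 = 2.6125 m^3/s


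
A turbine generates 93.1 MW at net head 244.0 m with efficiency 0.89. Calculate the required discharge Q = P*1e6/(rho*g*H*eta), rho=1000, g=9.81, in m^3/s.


Q = 93.1 * 1e6 / (1000 * 9.81 * 244.0 * 0.89) = 43.7020 m^3/s


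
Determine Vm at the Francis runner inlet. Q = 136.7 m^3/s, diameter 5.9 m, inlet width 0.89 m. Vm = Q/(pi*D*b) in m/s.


Vm = 136.7 / (pi * 5.9 * 0.89) = 8.2866 m/s


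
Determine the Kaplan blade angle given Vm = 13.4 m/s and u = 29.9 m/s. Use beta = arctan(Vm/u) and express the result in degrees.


beta = arctan(13.4 / 29.9) = 24.1400 degrees


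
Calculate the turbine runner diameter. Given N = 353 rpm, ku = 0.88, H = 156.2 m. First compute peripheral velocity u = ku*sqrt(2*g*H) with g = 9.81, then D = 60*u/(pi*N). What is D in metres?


u = 0.88 * sqrt(2*9.81*156.2) = 48.7161 m/s
D = 60 * 48.7161 / (pi * 353) = 2.6357 m


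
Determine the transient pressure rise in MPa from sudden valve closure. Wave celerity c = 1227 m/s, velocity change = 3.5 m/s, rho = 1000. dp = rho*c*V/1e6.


dp = 1000 * 1227 * 3.5 / 1e6 = 4.2945 MPa


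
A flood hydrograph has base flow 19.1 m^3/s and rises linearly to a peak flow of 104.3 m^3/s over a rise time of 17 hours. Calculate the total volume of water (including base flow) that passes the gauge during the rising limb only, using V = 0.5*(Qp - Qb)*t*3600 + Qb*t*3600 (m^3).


V = 0.5*(104.3 - 19.1)*17*3600 + 19.1*17*3600 = 3.7760e+06 m^3


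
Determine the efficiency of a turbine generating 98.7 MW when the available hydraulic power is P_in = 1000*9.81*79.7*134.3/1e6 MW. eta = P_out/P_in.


P_in = 1000 * 9.81 * 79.7 * 134.3 / 1e6 = 105.0034 MW
eta = 98.7 / 105.0034 = 0.9400


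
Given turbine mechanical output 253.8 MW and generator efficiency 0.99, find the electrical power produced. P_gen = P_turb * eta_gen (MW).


P_gen = 253.8 * 0.99 = 251.2620 MW


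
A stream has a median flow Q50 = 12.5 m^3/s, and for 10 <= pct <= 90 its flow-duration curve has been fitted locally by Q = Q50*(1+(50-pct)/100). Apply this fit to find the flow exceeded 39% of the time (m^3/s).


Q = 12.5 * (1 + (50 - 39)/100) = 13.8750 m^3/s


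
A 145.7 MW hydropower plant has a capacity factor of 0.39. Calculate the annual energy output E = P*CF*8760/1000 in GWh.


E = 145.7 * 0.39 * 8760 / 1000 = 497.7695 GWh


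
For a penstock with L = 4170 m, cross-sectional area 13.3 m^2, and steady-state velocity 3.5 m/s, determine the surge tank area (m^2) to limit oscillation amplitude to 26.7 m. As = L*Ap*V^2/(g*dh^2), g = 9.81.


As = 4170 * 13.3 * 3.5^2 / (9.81 * 26.7^2) = 97.1476 m^2


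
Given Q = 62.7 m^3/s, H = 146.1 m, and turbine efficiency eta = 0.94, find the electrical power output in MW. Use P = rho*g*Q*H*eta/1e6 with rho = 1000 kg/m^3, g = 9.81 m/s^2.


P = 1000 * 9.81 * 62.7 * 146.1 * 0.94 / 1e6 = 84.4724 MW


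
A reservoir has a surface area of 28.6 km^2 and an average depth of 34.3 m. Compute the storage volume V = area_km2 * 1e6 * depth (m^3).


V = 28.6 * 1e6 * 34.3 = 9.8098e+08 m^3


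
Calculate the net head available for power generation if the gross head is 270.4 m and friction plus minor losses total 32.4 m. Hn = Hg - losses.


Hn = 270.4 - 32.4 = 238.0000 m


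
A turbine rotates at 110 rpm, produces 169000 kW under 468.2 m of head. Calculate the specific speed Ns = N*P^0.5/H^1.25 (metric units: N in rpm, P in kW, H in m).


Ns = 110 * 169000^0.5 / 468.2^1.25 = 20.7633


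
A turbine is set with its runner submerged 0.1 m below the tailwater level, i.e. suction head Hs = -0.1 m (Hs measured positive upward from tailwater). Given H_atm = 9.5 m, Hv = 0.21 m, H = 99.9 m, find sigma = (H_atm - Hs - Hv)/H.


sigma = (9.5 - (-0.1) - 0.21) / 99.9 = 0.0940


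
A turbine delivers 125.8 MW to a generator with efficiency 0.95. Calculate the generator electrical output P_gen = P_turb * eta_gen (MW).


P_gen = 125.8 * 0.95 = 119.5100 MW


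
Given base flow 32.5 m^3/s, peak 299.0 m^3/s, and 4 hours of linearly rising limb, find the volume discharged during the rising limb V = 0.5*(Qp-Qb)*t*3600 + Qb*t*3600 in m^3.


V = 0.5*(299.0 - 32.5)*4*3600 + 32.5*4*3600 = 2.3868e+06 m^3


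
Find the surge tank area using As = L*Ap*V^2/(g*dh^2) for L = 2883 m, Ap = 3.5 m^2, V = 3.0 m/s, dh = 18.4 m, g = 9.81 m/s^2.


As = 2883 * 3.5 * 3.0^2 / (9.81 * 18.4^2) = 27.3433 m^2


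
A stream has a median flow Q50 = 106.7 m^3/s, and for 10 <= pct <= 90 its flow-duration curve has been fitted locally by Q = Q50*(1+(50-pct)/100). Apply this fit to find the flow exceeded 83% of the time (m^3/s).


Q = 106.7 * (1 + (50 - 83)/100) = 71.4890 m^3/s


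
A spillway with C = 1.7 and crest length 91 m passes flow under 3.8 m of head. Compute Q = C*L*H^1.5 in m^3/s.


Q = 1.7 * 91 * 3.8^1.5 = 1145.9501 m^3/s


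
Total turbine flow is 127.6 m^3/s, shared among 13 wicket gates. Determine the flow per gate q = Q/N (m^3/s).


q = 127.6 / 13 = 9.8154 m^3/s


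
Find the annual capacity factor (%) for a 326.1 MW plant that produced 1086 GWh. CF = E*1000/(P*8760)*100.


CF = 1086 * 1000 / (326.1 * 8760) * 100 = 38.0167 %


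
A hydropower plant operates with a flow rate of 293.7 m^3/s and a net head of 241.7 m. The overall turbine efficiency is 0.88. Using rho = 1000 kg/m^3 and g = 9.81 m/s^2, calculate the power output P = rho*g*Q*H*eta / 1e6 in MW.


P = 1000 * 9.81 * 293.7 * 241.7 * 0.88 / 1e6 = 612.8191 MW


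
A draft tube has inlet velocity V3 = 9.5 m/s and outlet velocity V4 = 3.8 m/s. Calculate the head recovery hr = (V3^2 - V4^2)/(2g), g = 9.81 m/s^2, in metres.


hr = (9.5^2 - 3.8^2) / (2*9.81) = 3.8639 m


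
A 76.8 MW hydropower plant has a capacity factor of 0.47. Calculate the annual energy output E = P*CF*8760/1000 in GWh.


E = 76.8 * 0.47 * 8760 / 1000 = 316.2010 GWh


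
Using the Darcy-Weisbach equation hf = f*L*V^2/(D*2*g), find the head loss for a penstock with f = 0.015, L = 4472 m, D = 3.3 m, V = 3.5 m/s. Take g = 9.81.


hf = 0.015 * 4472 * 3.5^2 / (3.3 * 2 * 9.81) = 12.6916 m


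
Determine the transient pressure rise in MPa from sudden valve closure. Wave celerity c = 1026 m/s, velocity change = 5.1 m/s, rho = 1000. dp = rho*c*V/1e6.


dp = 1000 * 1026 * 5.1 / 1e6 = 5.2326 MPa


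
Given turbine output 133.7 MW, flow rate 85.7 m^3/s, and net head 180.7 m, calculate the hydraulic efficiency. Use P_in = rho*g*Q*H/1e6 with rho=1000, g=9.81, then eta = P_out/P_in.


P_in = 1000 * 9.81 * 85.7 * 180.7 / 1e6 = 151.9176 MW
eta = 133.7 / 151.9176 = 0.8801


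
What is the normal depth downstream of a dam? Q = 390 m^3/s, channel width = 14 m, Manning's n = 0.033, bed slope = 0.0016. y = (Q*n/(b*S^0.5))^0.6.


y = (390 * 0.033 / (14 * 0.0016^0.5))^0.6 = 6.5589 m


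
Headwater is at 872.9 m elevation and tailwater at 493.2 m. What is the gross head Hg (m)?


Hg = 872.9 - 493.2 = 379.7000 m


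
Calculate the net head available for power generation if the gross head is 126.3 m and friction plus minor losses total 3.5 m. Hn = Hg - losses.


Hn = 126.3 - 3.5 = 122.8000 m


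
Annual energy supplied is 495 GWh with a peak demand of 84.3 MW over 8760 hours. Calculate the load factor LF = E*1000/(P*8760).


LF = 495 * 1000 / (84.3 * 8760) = 0.6703


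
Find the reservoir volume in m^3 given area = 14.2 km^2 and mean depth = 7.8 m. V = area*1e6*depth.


V = 14.2 * 1e6 * 7.8 = 1.1076e+08 m^3


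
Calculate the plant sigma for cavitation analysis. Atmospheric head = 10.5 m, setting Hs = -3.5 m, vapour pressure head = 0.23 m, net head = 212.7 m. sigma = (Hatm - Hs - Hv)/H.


sigma = (10.5 - (-3.5) - 0.23) / 212.7 = 0.0647


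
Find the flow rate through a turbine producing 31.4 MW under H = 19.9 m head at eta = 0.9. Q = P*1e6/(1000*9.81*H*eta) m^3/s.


Q = 31.4 * 1e6 / (1000 * 9.81 * 19.9 * 0.9) = 178.7167 m^3/s


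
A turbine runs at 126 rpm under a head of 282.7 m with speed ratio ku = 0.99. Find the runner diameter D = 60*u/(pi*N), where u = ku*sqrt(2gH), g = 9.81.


u = 0.99 * sqrt(2*9.81*282.7) = 73.7306 m/s
D = 60 * 73.7306 / (pi * 126) = 11.1758 m


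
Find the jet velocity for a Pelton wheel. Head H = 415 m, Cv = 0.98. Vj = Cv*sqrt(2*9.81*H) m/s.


Vj = 0.98 * sqrt(2*9.81*415) = 88.4300 m/s


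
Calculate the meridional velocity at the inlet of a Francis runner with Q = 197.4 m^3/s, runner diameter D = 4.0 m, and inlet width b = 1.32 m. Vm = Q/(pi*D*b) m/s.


Vm = 197.4 / (pi * 4.0 * 1.32) = 11.9004 m/s


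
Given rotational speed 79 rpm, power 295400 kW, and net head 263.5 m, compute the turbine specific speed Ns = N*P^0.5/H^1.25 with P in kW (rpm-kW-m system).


Ns = 79 * 295400^0.5 / 263.5^1.25 = 40.4442


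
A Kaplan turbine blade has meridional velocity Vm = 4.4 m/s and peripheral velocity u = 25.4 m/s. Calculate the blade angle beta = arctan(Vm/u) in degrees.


beta = arctan(4.4 / 25.4) = 9.8277 degrees


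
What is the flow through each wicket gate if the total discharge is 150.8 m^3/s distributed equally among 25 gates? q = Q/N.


q = 150.8 / 25 = 6.0320 m^3/s


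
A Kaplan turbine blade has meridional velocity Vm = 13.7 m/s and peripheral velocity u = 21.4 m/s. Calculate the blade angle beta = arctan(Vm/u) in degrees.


beta = arctan(13.7 / 21.4) = 32.6268 degrees


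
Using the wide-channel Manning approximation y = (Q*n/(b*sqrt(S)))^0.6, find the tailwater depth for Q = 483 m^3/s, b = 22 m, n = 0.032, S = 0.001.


y = (483 * 0.032 / (22 * 0.001^0.5))^0.6 = 6.4269 m


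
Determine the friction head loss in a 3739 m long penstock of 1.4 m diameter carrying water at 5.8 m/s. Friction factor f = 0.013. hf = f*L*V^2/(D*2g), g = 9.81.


hf = 0.013 * 3739 * 5.8^2 / (1.4 * 2 * 9.81) = 59.5289 m


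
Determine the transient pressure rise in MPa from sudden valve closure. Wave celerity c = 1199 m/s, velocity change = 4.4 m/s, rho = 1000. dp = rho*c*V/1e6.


dp = 1000 * 1199 * 4.4 / 1e6 = 5.2756 MPa


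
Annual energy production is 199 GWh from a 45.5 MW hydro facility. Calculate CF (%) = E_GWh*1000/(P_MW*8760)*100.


CF = 199 * 1000 / (45.5 * 8760) * 100 = 49.9272 %
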